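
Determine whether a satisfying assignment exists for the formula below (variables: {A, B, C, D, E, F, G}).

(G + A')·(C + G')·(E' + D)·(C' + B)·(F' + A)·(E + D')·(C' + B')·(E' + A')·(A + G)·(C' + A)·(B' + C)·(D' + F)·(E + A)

Try G = 1.
Unit clause (C) forces C = 1.
Unit clause (B) forces B = 1.
But (B') is also a unit clause — contradiction.
So G must be the other value — set G = 0.
Unit clause (A') forces A = 0.
But (A) is also a unit clause — contradiction.
Both values of G lead to a conflict.
No assignment satisfies every clause.

No, unsatisfiable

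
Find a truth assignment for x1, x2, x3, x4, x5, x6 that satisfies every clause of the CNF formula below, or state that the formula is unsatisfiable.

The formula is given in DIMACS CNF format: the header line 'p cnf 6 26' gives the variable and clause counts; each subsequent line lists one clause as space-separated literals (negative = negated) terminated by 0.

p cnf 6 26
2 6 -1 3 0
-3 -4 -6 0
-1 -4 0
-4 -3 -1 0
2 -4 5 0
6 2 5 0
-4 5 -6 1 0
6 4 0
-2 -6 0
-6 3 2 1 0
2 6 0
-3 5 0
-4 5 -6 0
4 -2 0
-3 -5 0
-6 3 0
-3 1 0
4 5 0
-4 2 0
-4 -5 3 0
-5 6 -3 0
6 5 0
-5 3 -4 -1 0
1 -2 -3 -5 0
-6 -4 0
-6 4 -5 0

UNSATISFIABLE

Branch on x1: set x1 = False.
(¬x3) alone gives x3 = False.
(¬x6) alone gives x6 = False.
(x4) alone gives x4 = True.
(x2) alone gives x2 = True.
(¬x5) alone gives x5 = False.
But (x5) is also a unit clause — contradiction.
So x1 must be the other value — set x1 = True.
(¬x4) alone gives x4 = False.
(x6) alone gives x6 = True.
(¬x2) alone gives x2 = False.
(x3) alone gives x3 = True.
(x5) alone gives x5 = True.
But (¬x5) is also a unit clause — contradiction.
Both values of x1 lead to a conflict.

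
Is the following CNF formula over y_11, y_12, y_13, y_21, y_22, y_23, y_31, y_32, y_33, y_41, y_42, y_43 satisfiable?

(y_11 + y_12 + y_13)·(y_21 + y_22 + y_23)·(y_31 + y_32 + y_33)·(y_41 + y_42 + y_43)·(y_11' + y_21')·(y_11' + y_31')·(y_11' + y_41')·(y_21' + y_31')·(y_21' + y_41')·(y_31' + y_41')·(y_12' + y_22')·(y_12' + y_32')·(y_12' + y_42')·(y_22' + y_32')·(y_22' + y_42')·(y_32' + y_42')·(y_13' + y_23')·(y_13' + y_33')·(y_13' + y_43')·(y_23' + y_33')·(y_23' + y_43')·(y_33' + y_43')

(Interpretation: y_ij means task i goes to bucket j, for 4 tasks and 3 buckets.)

Case y_11 = 0:
Case y_12 = 1:
From the singleton clause (y_22'), y_22 = 0.
From the singleton clause (y_32'), y_32 = 0.
From the singleton clause (y_42'), y_42 = 0.
Case y_21 = 1:
From the singleton clause (y_31'), y_31 = 0.
From the singleton clause (y_33), y_33 = 1.
From the singleton clause (y_41'), y_41 = 0.
From the singleton clause (y_43), y_43 = 1.
That conflicts with the unit clause (y_43').
So y_21 must be the other value — set y_21 = 0.
From the singleton clause (y_23), y_23 = 1.
From the singleton clause (y_13'), y_13 = 0.
From the singleton clause (y_33'), y_33 = 0.
From the singleton clause (y_31), y_31 = 1.
From the singleton clause (y_41'), y_41 = 0.
From the singleton clause (y_43), y_43 = 1.
That conflicts with the unit clause (y_43').
Either choice for y_21 ends in contradiction.
So y_12 must be the other value — set y_12 = 0.
From the singleton clause (y_13), y_13 = 1.
From the singleton clause (y_23'), y_23 = 0.
From the singleton clause (y_33'), y_33 = 0.
From the singleton clause (y_43'), y_43 = 0.
Case y_21 = 1:
From the singleton clause (y_31'), y_31 = 0.
From the singleton clause (y_32), y_32 = 1.
From the singleton clause (y_41'), y_41 = 0.
From the singleton clause (y_42), y_42 = 1.
That conflicts with the unit clause (y_42').
So y_21 must be the other value — set y_21 = 0.
From the singleton clause (y_22), y_22 = 1.
From the singleton clause (y_32'), y_32 = 0.
From the singleton clause (y_31), y_31 = 1.
From the singleton clause (y_41'), y_41 = 0.
From the singleton clause (y_42), y_42 = 1.
That conflicts with the unit clause (y_42').
Either choice for y_21 ends in contradiction.
Either choice for y_12 ends in contradiction.
So y_11 must be the other value — set y_11 = 1.
From the singleton clause (y_21'), y_21 = 0.
From the singleton clause (y_31'), y_31 = 0.
From the singleton clause (y_41'), y_41 = 0.
Case y_22 = 1:
From the singleton clause (y_12'), y_12 = 0.
From the singleton clause (y_32'), y_32 = 0.
From the singleton clause (y_33), y_33 = 1.
From the singleton clause (y_42'), y_42 = 0.
From the singleton clause (y_43), y_43 = 1.
That conflicts with the unit clause (y_43').
So y_22 must be the other value — set y_22 = 0.
From the singleton clause (y_23), y_23 = 1.
From the singleton clause (y_13'), y_13 = 0.
From the singleton clause (y_33'), y_33 = 0.
From the singleton clause (y_32), y_32 = 1.
From the singleton clause (y_12'), y_12 = 0.
From the singleton clause (y_42'), y_42 = 0.
From the singleton clause (y_43), y_43 = 1.
That conflicts with the unit clause (y_43').
Either choice for y_22 ends in contradiction.
Either choice for y_11 ends in contradiction.
No assignment satisfies every clause.

No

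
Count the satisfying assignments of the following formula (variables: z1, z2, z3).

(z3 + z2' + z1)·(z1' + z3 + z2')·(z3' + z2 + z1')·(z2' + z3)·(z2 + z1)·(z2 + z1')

There are 2^3 = 8 truth assignments over (z1, z2, z3).
Split on z3. With z3 = 1, the clauses containing z3 are satisfied and z3' drops from the rest; 2 of the 2^2 = 4 assignments to the other variables satisfy what remains.
With z3 = 0, by the same count on the reduced clause set, 0 assignments work.
(One model: z1=F, z2=T, z3=T.)
Total: 2 + 0 = 2.

2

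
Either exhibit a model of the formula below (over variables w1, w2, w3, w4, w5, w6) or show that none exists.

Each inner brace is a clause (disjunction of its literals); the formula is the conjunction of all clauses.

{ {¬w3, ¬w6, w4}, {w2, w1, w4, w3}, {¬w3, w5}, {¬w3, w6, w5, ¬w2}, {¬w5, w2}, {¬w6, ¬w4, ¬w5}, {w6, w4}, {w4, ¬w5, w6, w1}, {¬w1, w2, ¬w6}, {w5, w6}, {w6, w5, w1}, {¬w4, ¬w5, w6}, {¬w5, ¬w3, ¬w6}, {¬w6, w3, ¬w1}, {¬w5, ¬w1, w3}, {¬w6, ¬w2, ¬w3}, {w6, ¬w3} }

Case w3 = False:
Case w5 = False:
From the singleton clause (w6), w6 = True.
From the singleton clause (¬w1), w1 = False.
Case w2 = True:
No clause remains; w4 is free.

w1: False; w2: True; w3: False; w4: False; w5: False; w6: True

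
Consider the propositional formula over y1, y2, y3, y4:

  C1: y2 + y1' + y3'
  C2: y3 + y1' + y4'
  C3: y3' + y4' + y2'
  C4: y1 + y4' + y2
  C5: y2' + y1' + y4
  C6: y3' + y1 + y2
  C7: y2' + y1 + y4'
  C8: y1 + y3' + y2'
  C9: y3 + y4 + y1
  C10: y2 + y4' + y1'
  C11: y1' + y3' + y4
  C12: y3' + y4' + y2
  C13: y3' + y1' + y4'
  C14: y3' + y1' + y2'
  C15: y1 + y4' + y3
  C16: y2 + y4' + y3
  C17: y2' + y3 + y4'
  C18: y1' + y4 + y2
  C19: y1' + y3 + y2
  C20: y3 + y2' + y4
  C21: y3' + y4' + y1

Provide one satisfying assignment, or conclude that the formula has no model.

UNSATISFIABLE

Try y2 = 1.
Try y3 = 0.
From the singleton clause (y4'), y4 = 0.
But (y4) is also a unit clause — contradiction.
That branch fails; take y3 = 1 instead.
From the singleton clause (y4'), y4 = 0.
From the singleton clause (y1'), y1 = 0.
But (y1) is also a unit clause — contradiction.
Both values of y3 lead to a conflict.
That branch fails; take y2 = 0 instead.
Try y1 = 0.
From the singleton clause (y4'), y4 = 0.
From the singleton clause (y3'), y3 = 0.
But (y3) is also a unit clause — contradiction.
That branch fails; take y1 = 1 instead.
From the singleton clause (y3'), y3 = 0.
But (y3) is also a unit clause — contradiction.
Both values of y1 lead to a conflict.
Both values of y2 lead to a conflict.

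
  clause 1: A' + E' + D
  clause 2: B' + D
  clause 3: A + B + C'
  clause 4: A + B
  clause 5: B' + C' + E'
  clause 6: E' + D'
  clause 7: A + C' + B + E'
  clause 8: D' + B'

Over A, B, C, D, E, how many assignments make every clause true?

4

There are 2^5 = 32 truth assignments over (A, B, C, D, E).
Split on E. With E = 1, the clauses containing E are satisfied and E' drops from the rest; 0 of the 2^4 = 16 assignments to the other variables satisfy what remains.
With E = 0, by the same count on the reduced clause set, 4 assignments work.
(One model: A=T, B=F, C=F, D=F, E=F.)
Total: 0 + 4 = 4.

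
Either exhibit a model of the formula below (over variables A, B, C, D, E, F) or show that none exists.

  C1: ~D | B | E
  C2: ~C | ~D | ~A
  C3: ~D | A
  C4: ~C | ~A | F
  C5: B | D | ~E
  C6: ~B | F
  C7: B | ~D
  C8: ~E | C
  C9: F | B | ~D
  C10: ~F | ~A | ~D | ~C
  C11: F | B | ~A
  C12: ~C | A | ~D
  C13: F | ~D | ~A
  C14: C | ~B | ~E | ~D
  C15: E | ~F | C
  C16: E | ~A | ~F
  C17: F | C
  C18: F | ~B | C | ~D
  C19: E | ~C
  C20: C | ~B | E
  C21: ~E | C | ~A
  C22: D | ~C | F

A: 1, B: 1, C: 1, D: 0, E: 1, F: 1

Case D = 0:
Case B = 1:
Unit clause (F) forces F = 1.
Case E = 1:
Unit clause (C) forces C = 1.
All clauses hold; A can take either value.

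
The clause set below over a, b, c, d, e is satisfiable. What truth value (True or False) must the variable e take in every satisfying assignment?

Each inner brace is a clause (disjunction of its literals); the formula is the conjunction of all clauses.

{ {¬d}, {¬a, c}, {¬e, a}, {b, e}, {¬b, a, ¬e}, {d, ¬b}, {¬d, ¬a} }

Suppose e = False.
The clause (¬d) is unit, so d = False.
The clause (b) is unit, so b = True.
But (¬b) is also a unit clause — contradiction.
So every satisfying assignment has e = True.

True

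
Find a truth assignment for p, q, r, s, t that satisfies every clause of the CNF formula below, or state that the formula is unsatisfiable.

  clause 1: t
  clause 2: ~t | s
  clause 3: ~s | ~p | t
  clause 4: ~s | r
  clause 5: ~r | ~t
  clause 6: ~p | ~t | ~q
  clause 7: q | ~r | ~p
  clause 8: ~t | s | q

Unit clause (t) forces t = 1.
Unit clause (s) forces s = 1.
Unit clause (r) forces r = 1.
That conflicts with the unit clause (~r).

UNSATISFIABLE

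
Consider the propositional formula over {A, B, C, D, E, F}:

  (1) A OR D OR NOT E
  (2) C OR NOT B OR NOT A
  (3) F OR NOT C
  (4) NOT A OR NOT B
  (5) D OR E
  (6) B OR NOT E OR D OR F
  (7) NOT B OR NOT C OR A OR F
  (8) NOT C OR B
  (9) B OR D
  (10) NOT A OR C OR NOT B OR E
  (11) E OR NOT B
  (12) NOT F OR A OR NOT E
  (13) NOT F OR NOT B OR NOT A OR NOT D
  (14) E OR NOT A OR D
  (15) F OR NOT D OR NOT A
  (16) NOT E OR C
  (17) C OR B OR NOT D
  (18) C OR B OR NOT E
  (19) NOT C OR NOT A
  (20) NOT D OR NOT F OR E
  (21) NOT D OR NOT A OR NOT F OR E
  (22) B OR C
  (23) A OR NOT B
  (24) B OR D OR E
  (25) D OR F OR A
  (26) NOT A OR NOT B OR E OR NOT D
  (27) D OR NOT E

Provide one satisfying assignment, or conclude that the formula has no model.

Suppose F = true.
Suppose A = false.
The clause (NOT E) is unit, so E = false.
The clause (D) is unit, so D = true.
That conflicts with the unit clause (NOT D).
That branch fails; take A = true instead.
The clause (NOT B) is unit, so B = false.
The clause (NOT C) is unit, so C = false.
That conflicts with the unit clause (C).
Both values of A lead to a conflict.
That branch fails; take F = false instead.
The clause (NOT C) is unit, so C = false.
The clause (NOT E) is unit, so E = false.
The clause (D) is unit, so D = true.
The clause (NOT B) is unit, so B = false.
That conflicts with the unit clause (B).
Both values of F lead to a conflict.

UNSATISFIABLE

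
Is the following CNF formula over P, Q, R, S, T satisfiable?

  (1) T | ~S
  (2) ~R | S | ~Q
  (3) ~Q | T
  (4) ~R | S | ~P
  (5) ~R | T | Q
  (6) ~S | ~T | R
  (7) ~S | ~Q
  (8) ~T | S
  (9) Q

(Q) alone gives Q = 1.
(T) alone gives T = 1.
(~S) alone gives S = 0.
That conflicts with the unit clause (S).
No assignment satisfies every clause.

No, unsatisfiable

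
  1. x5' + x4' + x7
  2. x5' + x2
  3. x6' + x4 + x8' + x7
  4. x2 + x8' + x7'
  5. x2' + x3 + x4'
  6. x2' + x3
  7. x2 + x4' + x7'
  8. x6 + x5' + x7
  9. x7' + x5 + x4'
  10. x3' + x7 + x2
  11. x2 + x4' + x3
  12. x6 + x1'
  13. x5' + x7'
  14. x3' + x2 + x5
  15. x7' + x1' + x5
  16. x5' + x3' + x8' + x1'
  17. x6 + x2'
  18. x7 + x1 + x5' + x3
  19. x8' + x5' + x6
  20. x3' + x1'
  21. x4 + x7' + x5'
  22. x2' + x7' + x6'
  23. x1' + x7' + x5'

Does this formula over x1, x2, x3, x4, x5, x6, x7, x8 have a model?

Try x5 = 0.
Try x2 = 0.
From the singleton clause (x3'), x3 = 0.
From the singleton clause (x4'), x4 = 0.
Try x8 = 0.
Try x6 = 1.
Try x7 = 0.
No clause remains; x1 is free.
A satisfying assignment: x1 ↦ 0, x2 ↦ 0, x3 ↦ 0, x4 ↦ 0, x5 ↦ 0, x6 ↦ 1, x7 ↦ 0, x8 ↦ 0.

Yes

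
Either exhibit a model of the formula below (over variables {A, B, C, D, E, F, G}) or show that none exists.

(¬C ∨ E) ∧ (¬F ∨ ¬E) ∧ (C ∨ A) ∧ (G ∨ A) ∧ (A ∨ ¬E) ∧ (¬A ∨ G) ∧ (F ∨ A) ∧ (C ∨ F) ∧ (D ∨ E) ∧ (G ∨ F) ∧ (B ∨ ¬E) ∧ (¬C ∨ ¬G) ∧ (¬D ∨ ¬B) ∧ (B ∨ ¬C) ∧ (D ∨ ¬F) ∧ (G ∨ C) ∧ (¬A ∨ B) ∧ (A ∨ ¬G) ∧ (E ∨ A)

Branch on C: set C = False.
Unit clause (A) forces A = True.
Unit clause (G) forces G = True.
Unit clause (F) forces F = True.
Unit clause (¬E) forces E = False.
Unit clause (D) forces D = True.
Unit clause (¬B) forces B = False.
Now (B) is unsatisfied and unit — conflict.
So C must be the other value — set C = True.
Unit clause (E) forces E = True.
Unit clause (¬F) forces F = False.
Unit clause (A) forces A = True.
Unit clause (G) forces G = True.
Now (¬G) is unsatisfied and unit — conflict.
Both values of C lead to a conflict.

UNSATISFIABLE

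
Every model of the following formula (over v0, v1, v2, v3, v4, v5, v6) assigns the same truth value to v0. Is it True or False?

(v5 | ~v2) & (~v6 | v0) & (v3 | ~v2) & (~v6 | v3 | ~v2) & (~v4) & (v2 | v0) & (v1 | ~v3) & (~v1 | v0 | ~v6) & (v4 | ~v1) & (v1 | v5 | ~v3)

True

Suppose v0 = 0.
From the singleton clause (~v6), v6 = 0.
From the singleton clause (~v4), v4 = 0.
From the singleton clause (v2), v2 = 1.
From the singleton clause (v5), v5 = 1.
From the singleton clause (v3), v3 = 1.
From the singleton clause (v1), v1 = 1.
But (~v1) is also a unit clause — contradiction.
So every satisfying assignment has v0 = True.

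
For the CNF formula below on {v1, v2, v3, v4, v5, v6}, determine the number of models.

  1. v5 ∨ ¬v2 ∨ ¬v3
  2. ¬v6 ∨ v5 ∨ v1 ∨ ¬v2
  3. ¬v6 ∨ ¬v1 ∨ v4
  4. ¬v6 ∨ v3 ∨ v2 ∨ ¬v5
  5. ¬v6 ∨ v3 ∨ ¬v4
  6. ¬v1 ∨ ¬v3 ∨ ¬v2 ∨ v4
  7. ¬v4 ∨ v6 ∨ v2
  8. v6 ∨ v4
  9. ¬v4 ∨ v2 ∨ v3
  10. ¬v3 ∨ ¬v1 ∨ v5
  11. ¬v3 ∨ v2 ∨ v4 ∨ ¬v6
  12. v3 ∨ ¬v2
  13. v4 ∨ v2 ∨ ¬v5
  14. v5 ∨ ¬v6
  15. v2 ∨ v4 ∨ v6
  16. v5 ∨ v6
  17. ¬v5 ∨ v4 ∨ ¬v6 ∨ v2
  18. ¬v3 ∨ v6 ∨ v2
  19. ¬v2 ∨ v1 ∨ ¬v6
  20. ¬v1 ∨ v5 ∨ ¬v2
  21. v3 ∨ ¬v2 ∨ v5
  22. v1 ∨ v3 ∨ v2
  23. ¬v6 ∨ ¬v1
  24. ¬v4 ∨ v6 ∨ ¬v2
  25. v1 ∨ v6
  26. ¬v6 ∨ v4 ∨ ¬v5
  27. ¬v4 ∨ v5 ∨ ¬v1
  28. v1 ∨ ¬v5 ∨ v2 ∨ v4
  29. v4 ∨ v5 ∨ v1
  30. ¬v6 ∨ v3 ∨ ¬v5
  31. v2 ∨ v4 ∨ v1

There are 2^6 = 64 truth assignments over (v1, v2, v3, v4, v5, v6).
Split on v2. With v2 = True, the clauses containing v2 are satisfied and ¬v2 drops from the rest; 0 of the 2^5 = 32 assignments to the other variables satisfy what remains.
With v2 = False, by the same count on the reduced clause set, 1 assignment works.
Total: 0 + 1 = 1.

1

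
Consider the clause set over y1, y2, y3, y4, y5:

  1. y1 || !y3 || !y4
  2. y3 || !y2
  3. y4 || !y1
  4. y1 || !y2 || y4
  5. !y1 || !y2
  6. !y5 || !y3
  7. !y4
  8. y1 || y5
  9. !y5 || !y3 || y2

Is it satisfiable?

Unit clause (!y4) forces y4 = false.
Unit clause (!y1) forces y1 = false.
Unit clause (!y2) forces y2 = false.
Unit clause (y5) forces y5 = true.
Unit clause (!y3) forces y3 = false.
All clauses are satisfied.
A satisfying assignment: y1: false,  y2: false,  y3: false,  y4: false,  y5: true.

Satisfiable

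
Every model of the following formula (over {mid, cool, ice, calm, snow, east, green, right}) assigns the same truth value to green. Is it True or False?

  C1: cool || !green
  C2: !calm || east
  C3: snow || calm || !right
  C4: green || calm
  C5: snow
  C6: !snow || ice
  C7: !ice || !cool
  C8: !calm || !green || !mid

Suppose green = true.
(cool) alone gives cool = true.
(snow) alone gives snow = true.
(ice) alone gives ice = true.
But (!ice) is also a unit clause — contradiction.
So every satisfying assignment has green = False.

False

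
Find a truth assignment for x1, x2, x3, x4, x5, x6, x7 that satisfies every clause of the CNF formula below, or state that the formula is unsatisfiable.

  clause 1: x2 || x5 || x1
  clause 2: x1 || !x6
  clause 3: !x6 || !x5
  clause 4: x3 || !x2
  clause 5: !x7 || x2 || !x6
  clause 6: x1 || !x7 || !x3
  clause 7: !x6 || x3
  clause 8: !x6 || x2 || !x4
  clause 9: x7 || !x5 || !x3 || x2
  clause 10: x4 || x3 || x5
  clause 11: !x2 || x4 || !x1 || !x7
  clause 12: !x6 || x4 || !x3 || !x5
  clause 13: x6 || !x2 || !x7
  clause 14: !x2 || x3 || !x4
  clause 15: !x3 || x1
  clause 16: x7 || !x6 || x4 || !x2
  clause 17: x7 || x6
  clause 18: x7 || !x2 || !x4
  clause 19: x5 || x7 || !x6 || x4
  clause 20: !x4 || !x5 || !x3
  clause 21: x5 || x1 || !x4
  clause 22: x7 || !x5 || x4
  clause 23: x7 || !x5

Case x1 = true:
Case x6 = false:
(x7) alone gives x7 = true.
(!x2) alone gives x2 = false.
Case x4 = false:
Case x3 = true:
Every clause is now satisfied; x5 is unconstrained.

x1 ↦ true, x2 ↦ false, x3 ↦ true, x4 ↦ false, x5 ↦ false, x6 ↦ false, x7 ↦ true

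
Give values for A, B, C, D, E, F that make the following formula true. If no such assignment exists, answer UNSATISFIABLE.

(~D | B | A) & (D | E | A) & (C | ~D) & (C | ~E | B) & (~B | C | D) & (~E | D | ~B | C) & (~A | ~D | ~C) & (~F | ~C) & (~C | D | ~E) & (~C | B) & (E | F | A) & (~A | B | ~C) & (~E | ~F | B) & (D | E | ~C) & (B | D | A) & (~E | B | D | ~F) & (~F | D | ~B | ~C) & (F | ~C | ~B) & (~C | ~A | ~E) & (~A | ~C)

A=1; B=0; C=0; D=0; E=0; F=1

Suppose C = 0.
Unit clause (~D) forces D = 0.
Unit clause (~B) forces B = 0.
Unit clause (~E) forces E = 0.
Unit clause (A) forces A = 1.
No clause remains; F is free.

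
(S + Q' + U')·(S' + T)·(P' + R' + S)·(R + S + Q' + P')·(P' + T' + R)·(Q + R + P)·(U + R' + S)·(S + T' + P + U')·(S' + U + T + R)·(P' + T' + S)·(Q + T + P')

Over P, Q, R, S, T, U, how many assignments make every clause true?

There are 2^6 = 64 truth assignments over (P, Q, R, S, T, U).
Split on P. With P = 1, the clauses containing P are satisfied and P' drops from the rest; 4 of the 2^5 = 32 assignments to the other variables satisfy what remains.
With P = 0, by the same count on the reduced clause set, 9 assignments work.
(One model: P=F, Q=F, R=T, S=F, T=F, U=T.)
Total: 4 + 9 = 13.

13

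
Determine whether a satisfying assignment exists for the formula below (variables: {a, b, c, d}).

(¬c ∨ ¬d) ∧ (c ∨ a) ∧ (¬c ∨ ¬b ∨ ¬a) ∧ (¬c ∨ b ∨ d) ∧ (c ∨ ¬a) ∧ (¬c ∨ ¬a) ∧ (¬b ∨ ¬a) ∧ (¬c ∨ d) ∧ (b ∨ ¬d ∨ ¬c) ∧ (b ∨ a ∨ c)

Try c = False.
Unit clause (a) forces a = True.
Now (¬a) is unsatisfied and unit — conflict.
So c must be the other value — set c = True.
Unit clause (¬d) forces d = False.
Now (d) is unsatisfied and unit — conflict.
Both values of c lead to a conflict.
No assignment satisfies every clause.

No, unsatisfiable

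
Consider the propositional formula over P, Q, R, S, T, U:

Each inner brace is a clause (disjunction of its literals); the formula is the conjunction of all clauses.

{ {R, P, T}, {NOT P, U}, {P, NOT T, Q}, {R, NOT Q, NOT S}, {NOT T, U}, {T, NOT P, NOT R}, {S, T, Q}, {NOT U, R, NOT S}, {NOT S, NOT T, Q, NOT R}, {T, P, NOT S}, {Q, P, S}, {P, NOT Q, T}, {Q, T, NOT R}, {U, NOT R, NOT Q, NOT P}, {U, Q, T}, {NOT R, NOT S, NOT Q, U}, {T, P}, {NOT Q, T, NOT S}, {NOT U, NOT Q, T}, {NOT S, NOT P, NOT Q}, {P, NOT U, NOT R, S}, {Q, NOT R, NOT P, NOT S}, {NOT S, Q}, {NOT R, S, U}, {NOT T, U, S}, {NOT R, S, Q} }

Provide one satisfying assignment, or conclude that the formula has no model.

Branch on P: set P = true.
From the singleton clause (U), U = true.
Branch on T: set T = true.
Branch on R: set R = false.
From the singleton clause (NOT S), S = false.
No clause remains; Q is free.

P: true, Q: false, R: false, S: false, T: true, U: true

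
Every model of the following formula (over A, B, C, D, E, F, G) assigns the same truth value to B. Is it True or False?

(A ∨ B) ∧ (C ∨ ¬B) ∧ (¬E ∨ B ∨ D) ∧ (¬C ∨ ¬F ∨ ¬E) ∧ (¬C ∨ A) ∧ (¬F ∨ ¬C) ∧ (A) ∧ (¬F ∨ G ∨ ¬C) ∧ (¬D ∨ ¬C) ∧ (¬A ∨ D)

False

Suppose B = True.
From the singleton clause (C), C = True.
From the singleton clause (A), A = True.
From the singleton clause (¬F), F = False.
From the singleton clause (¬D), D = False.
Now (D) is unsatisfied and unit — conflict.
So every satisfying assignment has B = False.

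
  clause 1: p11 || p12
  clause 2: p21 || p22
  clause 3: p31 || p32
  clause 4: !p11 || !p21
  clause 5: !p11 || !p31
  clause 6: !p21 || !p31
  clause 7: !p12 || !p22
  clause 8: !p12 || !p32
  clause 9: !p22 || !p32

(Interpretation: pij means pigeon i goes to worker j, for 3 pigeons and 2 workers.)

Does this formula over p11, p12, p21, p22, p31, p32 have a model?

Branch on p11: set p11 = true.
From the singleton clause (!p21), p21 = false.
From the singleton clause (p22), p22 = true.
From the singleton clause (!p31), p31 = false.
From the singleton clause (p32), p32 = true.
Now (!p32) is unsatisfied and unit — conflict.
So p11 must be the other value — set p11 = false.
From the singleton clause (p12), p12 = true.
From the singleton clause (!p22), p22 = false.
From the singleton clause (p21), p21 = true.
From the singleton clause (!p31), p31 = false.
From the singleton clause (p32), p32 = true.
Now (!p32) is unsatisfied and unit — conflict.
Neither p11 = true nor p11 = false works.
No assignment satisfies every clause.

Unsatisfiable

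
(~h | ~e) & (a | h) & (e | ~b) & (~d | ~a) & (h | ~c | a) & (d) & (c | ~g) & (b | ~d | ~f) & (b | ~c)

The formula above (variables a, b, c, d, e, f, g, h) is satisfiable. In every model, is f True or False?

False

Suppose f = 1.
Unit clause (d) forces d = 1.
Unit clause (~a) forces a = 0.
Unit clause (h) forces h = 1.
Unit clause (~e) forces e = 0.
Unit clause (~b) forces b = 0.
But (b) is also a unit clause — contradiction.
So every satisfying assignment has f = False.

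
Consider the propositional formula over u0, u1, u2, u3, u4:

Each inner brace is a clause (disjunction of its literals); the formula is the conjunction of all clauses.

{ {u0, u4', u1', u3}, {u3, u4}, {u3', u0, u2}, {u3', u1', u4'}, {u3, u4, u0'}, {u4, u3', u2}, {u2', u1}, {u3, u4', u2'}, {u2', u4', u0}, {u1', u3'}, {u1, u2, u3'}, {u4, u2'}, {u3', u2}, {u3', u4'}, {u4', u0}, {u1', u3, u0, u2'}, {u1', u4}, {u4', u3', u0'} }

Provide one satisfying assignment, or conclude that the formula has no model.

u0 ↦ 1; u1 ↦ 0; u2 ↦ 0; u3 ↦ 0; u4 ↦ 1

Try u3 = 0.
The clause (u4) is unit, so u4 = 1.
The clause (u2') is unit, so u2 = 0.
The clause (u0) is unit, so u0 = 1.
No clause remains; u1 is free.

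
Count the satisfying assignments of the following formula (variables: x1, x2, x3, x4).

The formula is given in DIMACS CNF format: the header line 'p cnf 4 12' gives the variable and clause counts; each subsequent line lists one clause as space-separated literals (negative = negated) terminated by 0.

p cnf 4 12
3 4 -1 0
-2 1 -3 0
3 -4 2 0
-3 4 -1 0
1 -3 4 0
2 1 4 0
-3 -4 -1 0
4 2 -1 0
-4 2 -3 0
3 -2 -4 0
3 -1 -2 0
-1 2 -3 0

1

There are 2^4 = 16 truth assignments over (x1, x2, x3, x4).
Check each against the 12 clauses (columns in the order x1, x2, x3, x4):
  F F F F  ✗ fails (x2 ∨ x1 ∨ x4)
  F F F T  ✗ fails (x3 ∨ ¬x4 ∨ x2)
  F F T F  ✗ fails (x1 ∨ ¬x3 ∨ x4)
  F F T T  ✗ fails (¬x4 ∨ x2 ∨ ¬x3)
  F T F F  ✓ satisfies all
  F T F T  ✗ fails (x3 ∨ ¬x2 ∨ ¬x4)
  F T T F  ✗ fails (¬x2 ∨ x1 ∨ ¬x3)
  F T T T  ✗ fails (¬x2 ∨ x1 ∨ ¬x3)
  T F F F  ✗ fails (x3 ∨ x4 ∨ ¬x1)
  T F F T  ✗ fails (x3 ∨ ¬x4 ∨ x2)
  T F T F  ✗ fails (¬x3 ∨ x4 ∨ ¬x1)
  T F T T  ✗ fails (¬x3 ∨ ¬x4 ∨ ¬x1)
  T T F F  ✗ fails (x3 ∨ x4 ∨ ¬x1)
  T T F T  ✗ fails (x3 ∨ ¬x2 ∨ ¬x4)
  T T T F  ✗ fails (¬x3 ∨ x4 ∨ ¬x1)
  T T T T  ✗ fails (¬x3 ∨ ¬x4 ∨ ¬x1)
1 of the 16 rows is a model.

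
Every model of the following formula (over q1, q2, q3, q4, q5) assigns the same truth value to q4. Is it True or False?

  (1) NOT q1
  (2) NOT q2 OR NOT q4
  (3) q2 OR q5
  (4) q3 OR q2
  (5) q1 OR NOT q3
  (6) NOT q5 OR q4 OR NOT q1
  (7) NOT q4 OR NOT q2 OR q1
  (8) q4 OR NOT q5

False

Suppose q4 = true.
The clause (NOT q1) is unit, so q1 = false.
The clause (NOT q2) is unit, so q2 = false.
The clause (q5) is unit, so q5 = true.
The clause (q3) is unit, so q3 = true.
Now (NOT q3) is unsatisfied and unit — conflict.
So every satisfying assignment has q4 = False.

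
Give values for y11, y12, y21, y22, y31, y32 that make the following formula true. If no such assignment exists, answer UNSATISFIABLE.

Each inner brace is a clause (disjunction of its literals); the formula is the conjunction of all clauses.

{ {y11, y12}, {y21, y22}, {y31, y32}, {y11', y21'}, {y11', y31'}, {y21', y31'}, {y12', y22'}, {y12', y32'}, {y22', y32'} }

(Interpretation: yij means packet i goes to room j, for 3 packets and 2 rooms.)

Suppose y11 = 1.
The clause (y21') is unit, so y21 = 0.
The clause (y22) is unit, so y22 = 1.
The clause (y31') is unit, so y31 = 0.
The clause (y32) is unit, so y32 = 1.
But (y32') is also a unit clause — contradiction.
So y11 must be the other value — set y11 = 0.
The clause (y12) is unit, so y12 = 1.
The clause (y22') is unit, so y22 = 0.
The clause (y21) is unit, so y21 = 1.
The clause (y31') is unit, so y31 = 0.
The clause (y32) is unit, so y32 = 1.
But (y32') is also a unit clause — contradiction.
Both values of y11 lead to a conflict.

UNSATISFIABLE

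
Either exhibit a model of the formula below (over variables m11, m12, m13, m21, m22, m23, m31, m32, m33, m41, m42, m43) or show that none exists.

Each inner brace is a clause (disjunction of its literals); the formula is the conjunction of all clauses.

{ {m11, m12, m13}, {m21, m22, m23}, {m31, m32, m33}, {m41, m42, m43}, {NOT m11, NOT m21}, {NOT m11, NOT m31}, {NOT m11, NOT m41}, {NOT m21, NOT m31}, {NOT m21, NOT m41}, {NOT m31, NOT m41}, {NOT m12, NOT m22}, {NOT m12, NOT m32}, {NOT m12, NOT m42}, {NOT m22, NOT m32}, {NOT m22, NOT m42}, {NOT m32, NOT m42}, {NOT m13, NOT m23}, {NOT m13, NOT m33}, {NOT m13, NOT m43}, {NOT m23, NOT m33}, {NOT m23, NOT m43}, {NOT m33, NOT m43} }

UNSATISFIABLE

Try m11 = false.
Try m12 = true.
(NOT m22) alone gives m22 = false.
(NOT m32) alone gives m32 = false.
(NOT m42) alone gives m42 = false.
Try m21 = true.
(NOT m31) alone gives m31 = false.
(m33) alone gives m33 = true.
(NOT m41) alone gives m41 = false.
(m43) alone gives m43 = true.
Now (NOT m43) is unsatisfied and unit — conflict.
Undo m21 and try m21 = false.
(m23) alone gives m23 = true.
(NOT m13) alone gives m13 = false.
(NOT m33) alone gives m33 = false.
(m31) alone gives m31 = true.
(NOT m41) alone gives m41 = false.
(m43) alone gives m43 = true.
Now (NOT m43) is unsatisfied and unit — conflict.
Either choice for m21 ends in contradiction.
Undo m12 and try m12 = false.
(m13) alone gives m13 = true.
(NOT m23) alone gives m23 = false.
(NOT m33) alone gives m33 = false.
(NOT m43) alone gives m43 = false.
Try m21 = true.
(NOT m31) alone gives m31 = false.
(m32) alone gives m32 = true.
(NOT m41) alone gives m41 = false.
(m42) alone gives m42 = true.
Now (NOT m42) is unsatisfied and unit — conflict.
Undo m21 and try m21 = false.
(m22) alone gives m22 = true.
(NOT m32) alone gives m32 = false.
(m31) alone gives m31 = true.
(NOT m41) alone gives m41 = false.
(m42) alone gives m42 = true.
Now (NOT m42) is unsatisfied and unit — conflict.
Either choice for m21 ends in contradiction.
Either choice for m12 ends in contradiction.
Undo m11 and try m11 = true.
(NOT m21) alone gives m21 = false.
(NOT m31) alone gives m31 = false.
(NOT m41) alone gives m41 = false.
Try m22 = true.
(NOT m12) alone gives m12 = false.
(NOT m32) alone gives m32 = false.
(m33) alone gives m33 = true.
(NOT m42) alone gives m42 = false.
(m43) alone gives m43 = true.
Now (NOT m43) is unsatisfied and unit — conflict.
Undo m22 and try m22 = false.
(m23) alone gives m23 = true.
(NOT m13) alone gives m13 = false.
(NOT m33) alone gives m33 = false.
(m32) alone gives m32 = true.
(NOT m12) alone gives m12 = false.
(NOT m42) alone gives m42 = false.
(m43) alone gives m43 = true.
Now (NOT m43) is unsatisfied and unit — conflict.
Either choice for m22 ends in contradiction.
Either choice for m11 ends in contradiction.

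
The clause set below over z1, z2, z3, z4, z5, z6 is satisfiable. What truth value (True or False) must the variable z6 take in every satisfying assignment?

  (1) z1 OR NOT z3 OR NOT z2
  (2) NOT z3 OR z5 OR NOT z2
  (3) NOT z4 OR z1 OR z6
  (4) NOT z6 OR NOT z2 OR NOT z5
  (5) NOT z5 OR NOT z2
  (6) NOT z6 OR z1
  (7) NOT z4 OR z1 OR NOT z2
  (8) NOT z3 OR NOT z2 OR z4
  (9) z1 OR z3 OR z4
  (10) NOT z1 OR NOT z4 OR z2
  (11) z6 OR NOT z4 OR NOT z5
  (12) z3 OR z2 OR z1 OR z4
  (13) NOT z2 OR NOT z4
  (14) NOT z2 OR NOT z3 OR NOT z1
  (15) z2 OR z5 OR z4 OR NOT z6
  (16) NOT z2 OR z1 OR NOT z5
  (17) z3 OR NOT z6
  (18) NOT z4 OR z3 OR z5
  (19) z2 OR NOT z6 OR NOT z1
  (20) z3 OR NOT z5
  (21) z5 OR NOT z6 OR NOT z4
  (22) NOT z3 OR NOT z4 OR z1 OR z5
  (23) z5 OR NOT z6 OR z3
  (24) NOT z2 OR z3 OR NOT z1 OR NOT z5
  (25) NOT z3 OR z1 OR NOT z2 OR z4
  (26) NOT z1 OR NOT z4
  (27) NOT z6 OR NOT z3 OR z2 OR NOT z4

False

Suppose z6 = true.
The clause (z1) is unit, so z1 = true.
The clause (z3) is unit, so z3 = true.
The clause (NOT z2) is unit, so z2 = false.
Now (z2) is unsatisfied and unit — conflict.
So every satisfying assignment has z6 = False.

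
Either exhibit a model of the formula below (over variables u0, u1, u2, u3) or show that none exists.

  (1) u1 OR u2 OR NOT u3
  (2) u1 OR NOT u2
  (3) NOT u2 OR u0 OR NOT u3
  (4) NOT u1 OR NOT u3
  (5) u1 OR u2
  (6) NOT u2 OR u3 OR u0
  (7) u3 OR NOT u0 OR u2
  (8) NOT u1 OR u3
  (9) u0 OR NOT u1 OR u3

Suppose u1 = true.
The clause (NOT u3) is unit, so u3 = false.
Now (u3) is unsatisfied and unit — conflict.
So u1 must be the other value — set u1 = false.
The clause (NOT u2) is unit, so u2 = false.
Now (u2) is unsatisfied and unit — conflict.
Neither u1 = true nor u1 = false works.

UNSATISFIABLE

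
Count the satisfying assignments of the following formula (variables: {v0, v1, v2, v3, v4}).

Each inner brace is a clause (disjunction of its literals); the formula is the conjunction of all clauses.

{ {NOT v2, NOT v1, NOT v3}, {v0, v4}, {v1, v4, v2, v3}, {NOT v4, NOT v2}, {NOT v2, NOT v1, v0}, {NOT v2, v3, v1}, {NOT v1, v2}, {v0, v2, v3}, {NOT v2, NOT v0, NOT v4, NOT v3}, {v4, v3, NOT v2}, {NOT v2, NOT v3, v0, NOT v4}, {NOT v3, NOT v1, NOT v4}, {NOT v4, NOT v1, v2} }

There are 2^5 = 32 truth assignments over (v0, v1, v2, v3, v4).
Split on v4. With v4 = true, the clauses containing v4 are satisfied and NOT v4 drops from the rest; 3 of the 2^4 = 16 assignments to the other variables satisfy what remains.
With v4 = false, by the same count on the reduced clause set, 2 assignments work.
(One model: v0=F, v1=F, v2=F, v3=T, v4=T.)
Total: 3 + 2 = 5.

5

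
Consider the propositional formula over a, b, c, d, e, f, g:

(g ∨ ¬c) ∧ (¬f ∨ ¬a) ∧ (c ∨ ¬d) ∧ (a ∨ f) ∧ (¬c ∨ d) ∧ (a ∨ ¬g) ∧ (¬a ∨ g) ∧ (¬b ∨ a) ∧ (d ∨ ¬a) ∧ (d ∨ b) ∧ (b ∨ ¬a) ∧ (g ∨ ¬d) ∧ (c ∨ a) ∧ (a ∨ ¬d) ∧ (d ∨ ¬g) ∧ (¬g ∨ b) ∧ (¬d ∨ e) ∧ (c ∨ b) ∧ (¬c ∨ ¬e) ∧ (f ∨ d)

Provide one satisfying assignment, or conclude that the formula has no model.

Suppose g = True.
From the singleton clause (a), a = True.
From the singleton clause (¬f), f = False.
From the singleton clause (d), d = True.
From the singleton clause (c), c = True.
From the singleton clause (b), b = True.
From the singleton clause (e), e = True.
Now (¬e) is unsatisfied and unit — conflict.
That branch fails; take g = False instead.
From the singleton clause (¬c), c = False.
From the singleton clause (¬d), d = False.
From the singleton clause (¬a), a = False.
Now (a) is unsatisfied and unit — conflict.
Neither g = True nor g = False works.

UNSATISFIABLE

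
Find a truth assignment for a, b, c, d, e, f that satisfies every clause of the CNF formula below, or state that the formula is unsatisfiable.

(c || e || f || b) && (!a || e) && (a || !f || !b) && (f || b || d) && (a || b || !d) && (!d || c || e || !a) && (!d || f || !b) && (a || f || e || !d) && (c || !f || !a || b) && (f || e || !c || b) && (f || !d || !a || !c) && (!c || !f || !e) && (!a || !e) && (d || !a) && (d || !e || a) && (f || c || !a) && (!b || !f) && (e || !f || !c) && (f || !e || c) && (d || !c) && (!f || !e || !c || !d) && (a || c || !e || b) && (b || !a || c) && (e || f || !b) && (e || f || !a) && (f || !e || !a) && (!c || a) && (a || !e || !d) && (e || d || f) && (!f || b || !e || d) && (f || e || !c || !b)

a: false,  b: false,  c: false,  d: false,  e: false,  f: true

Suppose a = false.
Unit clause (!c) forces c = false.
Suppose f = true.
Unit clause (!b) forces b = false.
Unit clause (!d) forces d = false.
Unit clause (!e) forces e = false.
This assignment satisfies each clause.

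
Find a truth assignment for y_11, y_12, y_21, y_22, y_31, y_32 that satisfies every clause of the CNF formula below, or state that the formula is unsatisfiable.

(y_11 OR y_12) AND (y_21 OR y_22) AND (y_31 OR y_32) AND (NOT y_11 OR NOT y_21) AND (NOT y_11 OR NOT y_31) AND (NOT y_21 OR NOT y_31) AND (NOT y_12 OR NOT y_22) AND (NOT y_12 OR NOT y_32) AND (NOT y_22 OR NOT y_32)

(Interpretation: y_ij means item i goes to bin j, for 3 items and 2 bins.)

UNSATISFIABLE

Suppose y_11 = true.
From the singleton clause (NOT y_21), y_21 = false.
From the singleton clause (y_22), y_22 = true.
From the singleton clause (NOT y_31), y_31 = false.
From the singleton clause (y_32), y_32 = true.
But (NOT y_32) is also a unit clause — contradiction.
Backtrack on y_11: now try y_11 = false.
From the singleton clause (y_12), y_12 = true.
From the singleton clause (NOT y_22), y_22 = false.
From the singleton clause (y_21), y_21 = true.
From the singleton clause (NOT y_31), y_31 = false.
From the singleton clause (y_32), y_32 = true.
But (NOT y_32) is also a unit clause — contradiction.
Neither y_11 = true nor y_11 = false works.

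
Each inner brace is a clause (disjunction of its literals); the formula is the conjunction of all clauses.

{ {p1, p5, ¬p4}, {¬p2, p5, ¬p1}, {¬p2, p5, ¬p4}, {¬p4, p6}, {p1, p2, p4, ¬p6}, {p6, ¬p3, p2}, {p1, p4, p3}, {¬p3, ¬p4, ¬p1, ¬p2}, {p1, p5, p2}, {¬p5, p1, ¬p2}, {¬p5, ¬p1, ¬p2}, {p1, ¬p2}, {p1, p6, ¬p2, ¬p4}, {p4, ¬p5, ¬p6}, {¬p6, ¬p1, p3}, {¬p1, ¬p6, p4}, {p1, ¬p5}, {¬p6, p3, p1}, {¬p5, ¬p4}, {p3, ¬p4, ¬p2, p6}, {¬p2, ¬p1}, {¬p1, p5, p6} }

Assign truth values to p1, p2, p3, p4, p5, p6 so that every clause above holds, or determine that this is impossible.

Try p4 = True.
The clause (p6) is unit, so p6 = True.
The clause (¬p5) is unit, so p5 = False.
The clause (p1) is unit, so p1 = True.
The clause (¬p2) is unit, so p2 = False.
The clause (p3) is unit, so p3 = True.
All clauses are satisfied.

p1=True,  p2=False,  p3=True,  p4=True,  p5=False,  p6=True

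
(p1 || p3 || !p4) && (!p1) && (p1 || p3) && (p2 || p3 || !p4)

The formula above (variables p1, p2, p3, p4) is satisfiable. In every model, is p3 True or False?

Suppose p3 = false.
Unit clause (!p1) forces p1 = false.
But (p1) is also a unit clause — contradiction.
So every satisfying assignment has p3 = True.

True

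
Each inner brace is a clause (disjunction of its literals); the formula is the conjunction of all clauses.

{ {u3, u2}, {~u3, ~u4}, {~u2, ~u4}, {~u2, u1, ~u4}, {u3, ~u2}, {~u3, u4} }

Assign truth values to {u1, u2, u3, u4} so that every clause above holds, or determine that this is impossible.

Suppose u3 = 1.
Unit clause (~u4) forces u4 = 0.
But (u4) is also a unit clause — contradiction.
That branch fails; take u3 = 0 instead.
Unit clause (u2) forces u2 = 1.
But (~u2) is also a unit clause — contradiction.
Both values of u3 lead to a conflict.

UNSATISFIABLE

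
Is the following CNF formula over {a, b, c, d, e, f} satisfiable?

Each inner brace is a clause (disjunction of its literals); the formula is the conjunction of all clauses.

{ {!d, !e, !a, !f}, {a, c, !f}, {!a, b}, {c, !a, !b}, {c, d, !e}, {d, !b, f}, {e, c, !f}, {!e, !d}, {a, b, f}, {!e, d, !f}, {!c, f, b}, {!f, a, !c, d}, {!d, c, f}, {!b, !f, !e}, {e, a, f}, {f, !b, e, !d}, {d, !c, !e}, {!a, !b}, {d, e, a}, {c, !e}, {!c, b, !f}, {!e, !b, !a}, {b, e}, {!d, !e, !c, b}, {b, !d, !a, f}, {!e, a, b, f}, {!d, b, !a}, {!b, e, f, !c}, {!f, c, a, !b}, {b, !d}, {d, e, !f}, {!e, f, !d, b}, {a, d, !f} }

Yes, satisfiable

Branch on a: set a = false.
Branch on c: set c = true.
Branch on e: set e = false.
The clause (f) is unit, so f = true.
The clause (d) is unit, so d = true.
The clause (b) is unit, so b = true.
Every clause now holds.
A satisfying assignment: a=false; b=true; c=true; d=true; e=false; f=true.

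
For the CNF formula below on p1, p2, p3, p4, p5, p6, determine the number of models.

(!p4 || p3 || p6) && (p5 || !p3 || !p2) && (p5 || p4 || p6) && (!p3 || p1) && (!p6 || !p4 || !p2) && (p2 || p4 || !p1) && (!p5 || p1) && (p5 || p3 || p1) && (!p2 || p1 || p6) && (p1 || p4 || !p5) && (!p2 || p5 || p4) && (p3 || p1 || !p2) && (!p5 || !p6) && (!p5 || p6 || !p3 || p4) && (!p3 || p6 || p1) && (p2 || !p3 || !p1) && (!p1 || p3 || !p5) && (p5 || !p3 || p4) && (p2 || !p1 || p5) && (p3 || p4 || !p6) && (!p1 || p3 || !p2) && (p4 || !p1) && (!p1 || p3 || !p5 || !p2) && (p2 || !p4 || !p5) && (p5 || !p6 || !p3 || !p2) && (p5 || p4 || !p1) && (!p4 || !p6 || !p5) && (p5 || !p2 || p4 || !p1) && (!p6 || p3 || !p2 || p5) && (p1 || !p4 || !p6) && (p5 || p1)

1

There are 2^6 = 64 truth assignments over (p1, p2, p3, p4, p5, p6).
Split on p6. With p6 = true, the clauses containing p6 are satisfied and !p6 drops from the rest; 0 of the 2^5 = 32 assignments to the other variables satisfy what remains.
With p6 = false, by the same count on the reduced clause set, 1 assignment works.
(One model: p1=T, p2=T, p3=T, p4=T, p5=T, p6=F.)
Total: 0 + 1 = 1.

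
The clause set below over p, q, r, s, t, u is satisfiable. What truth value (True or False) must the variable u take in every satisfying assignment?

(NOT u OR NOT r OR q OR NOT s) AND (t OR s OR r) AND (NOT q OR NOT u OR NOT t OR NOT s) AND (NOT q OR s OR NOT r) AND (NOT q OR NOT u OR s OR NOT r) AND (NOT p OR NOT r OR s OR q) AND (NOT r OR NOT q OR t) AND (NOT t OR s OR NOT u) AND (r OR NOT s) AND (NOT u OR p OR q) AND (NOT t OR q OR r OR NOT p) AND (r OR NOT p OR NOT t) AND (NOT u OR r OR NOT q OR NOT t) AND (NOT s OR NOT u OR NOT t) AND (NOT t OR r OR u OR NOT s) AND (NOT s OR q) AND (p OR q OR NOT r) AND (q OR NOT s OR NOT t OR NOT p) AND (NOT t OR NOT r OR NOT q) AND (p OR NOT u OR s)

False

Suppose u = true.
Try t = false.
Try s = true.
Unit clause (r) forces r = true.
Unit clause (q) forces q = true.
That conflicts with the unit clause (NOT q).
That branch fails; take s = false instead.
Unit clause (r) forces r = true.
Unit clause (NOT q) forces q = false.
Unit clause (NOT p) forces p = false.
That conflicts with the unit clause (p).
Both values of s lead to a conflict.
That branch fails; take t = true instead.
Unit clause (s) forces s = true.
That conflicts with the unit clause (NOT s).
Both values of t lead to a conflict.
So every satisfying assignment has u = False.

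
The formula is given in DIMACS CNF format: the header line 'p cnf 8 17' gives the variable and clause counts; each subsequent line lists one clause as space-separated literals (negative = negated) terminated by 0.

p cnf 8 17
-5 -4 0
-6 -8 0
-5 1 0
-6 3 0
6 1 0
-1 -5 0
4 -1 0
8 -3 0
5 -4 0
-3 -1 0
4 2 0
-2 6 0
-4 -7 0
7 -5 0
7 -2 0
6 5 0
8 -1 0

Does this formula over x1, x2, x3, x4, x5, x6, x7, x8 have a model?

No

Case x5 = False:
Unit clause (¬x4) forces x4 = False.
Unit clause (¬x1) forces x1 = False.
Unit clause (x6) forces x6 = True.
Unit clause (¬x8) forces x8 = False.
Unit clause (x3) forces x3 = True.
But (¬x3) is also a unit clause — contradiction.
Backtrack on x5: now try x5 = True.
Unit clause (¬x4) forces x4 = False.
Unit clause (x1) forces x1 = True.
But (¬x1) is also a unit clause — contradiction.
Neither x5 = True nor x5 = False works.
No assignment satisfies every clause.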